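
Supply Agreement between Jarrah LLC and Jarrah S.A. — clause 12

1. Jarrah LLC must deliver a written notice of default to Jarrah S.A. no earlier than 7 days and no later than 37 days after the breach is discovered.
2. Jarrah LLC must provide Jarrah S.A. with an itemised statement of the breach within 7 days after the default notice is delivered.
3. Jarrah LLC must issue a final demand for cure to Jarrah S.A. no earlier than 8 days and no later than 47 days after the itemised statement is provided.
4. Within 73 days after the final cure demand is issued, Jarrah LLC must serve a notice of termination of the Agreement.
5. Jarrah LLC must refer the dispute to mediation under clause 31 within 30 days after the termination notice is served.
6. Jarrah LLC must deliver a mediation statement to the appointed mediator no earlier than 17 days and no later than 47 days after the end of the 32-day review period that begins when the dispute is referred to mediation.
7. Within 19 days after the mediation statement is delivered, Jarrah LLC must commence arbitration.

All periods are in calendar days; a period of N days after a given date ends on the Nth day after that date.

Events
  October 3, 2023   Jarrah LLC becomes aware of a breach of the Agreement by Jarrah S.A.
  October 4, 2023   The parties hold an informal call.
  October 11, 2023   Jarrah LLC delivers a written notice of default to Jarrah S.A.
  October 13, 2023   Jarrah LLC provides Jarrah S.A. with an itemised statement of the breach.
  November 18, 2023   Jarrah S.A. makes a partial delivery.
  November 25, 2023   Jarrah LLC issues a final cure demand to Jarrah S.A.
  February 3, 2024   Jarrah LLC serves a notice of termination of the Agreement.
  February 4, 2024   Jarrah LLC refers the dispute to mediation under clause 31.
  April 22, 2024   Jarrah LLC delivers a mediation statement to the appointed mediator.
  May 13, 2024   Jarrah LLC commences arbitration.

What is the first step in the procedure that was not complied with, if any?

Step 7

Step 1 — 7 and 37 days from October 3, 2023 (when the breach is discovered) are October 10, 2023 and November 9, 2023 respectively; October 11, 2023 falls inside that range.
Step 2 — counting 7 days from October 11, 2023 (when the default notice is delivered) gives a deadline of October 18, 2023; October 13, 2023 is within that limit.
Step 3 — 8 and 47 days from October 13, 2023 (when the itemised statement is provided) are October 21, 2023 and November 29, 2023 respectively; done November 25, 2023, which is between those dates.
Step 4 — counting 73 days from November 25, 2023 (when the final cure demand is issued) gives a deadline of February 6, 2024; February 3, 2024 is within that limit.
Step 5 — counting 30 days from February 3, 2024 (when the termination notice is served) gives a deadline of March 4, 2024; February 4, 2024 is within that limit.
Step 6 — 17 and 47 days from March 7, 2024 (end of the 32-day review period, which began when the dispute is referred to mediation on February 4, 2024) are March 24, 2024 and April 23, 2024 respectively; done April 22, 2024 — within the window.
Step 7 — counting 19 days from April 22, 2024 (when the mediation statement is delivered) gives a deadline of May 11, 2024; May 13, 2024 misses that deadline by 2 days.
No need to go further; step 7 was not satisfied.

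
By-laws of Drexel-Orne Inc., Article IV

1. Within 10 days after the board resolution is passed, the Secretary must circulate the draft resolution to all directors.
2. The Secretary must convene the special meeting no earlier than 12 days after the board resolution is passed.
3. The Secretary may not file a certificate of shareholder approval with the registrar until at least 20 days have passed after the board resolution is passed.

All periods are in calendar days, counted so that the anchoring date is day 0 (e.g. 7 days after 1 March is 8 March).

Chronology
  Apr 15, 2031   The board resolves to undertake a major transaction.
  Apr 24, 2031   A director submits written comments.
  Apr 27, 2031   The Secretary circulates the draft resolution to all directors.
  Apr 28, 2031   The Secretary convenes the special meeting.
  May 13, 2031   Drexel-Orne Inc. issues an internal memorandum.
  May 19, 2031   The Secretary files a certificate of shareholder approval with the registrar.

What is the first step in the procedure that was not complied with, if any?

Step 1

Step 1 — counting 10 days from Apr 15, 2031 (when the board resolution is passed) gives a deadline of Apr 25, 2031; not done until Apr 27, 2031, 2 days after the deadline.
The analysis stops there.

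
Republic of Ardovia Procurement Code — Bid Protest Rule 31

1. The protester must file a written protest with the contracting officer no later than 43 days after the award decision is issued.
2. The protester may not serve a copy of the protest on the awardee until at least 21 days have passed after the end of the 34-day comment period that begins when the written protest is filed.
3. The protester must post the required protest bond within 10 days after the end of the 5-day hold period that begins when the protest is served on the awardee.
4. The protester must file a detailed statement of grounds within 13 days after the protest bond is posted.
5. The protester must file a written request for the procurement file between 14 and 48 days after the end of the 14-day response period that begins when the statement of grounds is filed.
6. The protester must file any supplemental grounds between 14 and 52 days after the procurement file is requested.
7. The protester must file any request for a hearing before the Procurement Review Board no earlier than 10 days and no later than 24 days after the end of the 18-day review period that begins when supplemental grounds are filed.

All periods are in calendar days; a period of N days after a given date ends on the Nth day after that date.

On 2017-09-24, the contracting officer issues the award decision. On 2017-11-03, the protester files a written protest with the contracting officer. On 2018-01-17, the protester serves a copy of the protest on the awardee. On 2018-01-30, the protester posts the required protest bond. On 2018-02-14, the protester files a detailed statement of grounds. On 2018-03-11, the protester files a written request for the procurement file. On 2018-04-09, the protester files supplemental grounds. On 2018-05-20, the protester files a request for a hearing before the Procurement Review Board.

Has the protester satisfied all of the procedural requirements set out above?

Step 1: 43 days after 2017-09-24 (when the award decision is issued) is 2017-11-06; completed 2017-11-03, before the deadline.
Step 2: the earliest permitted date is 21 days after 2017-12-07 (end of the 34-day comment period, which began when the written protest is filed on 2017-11-03), i.e. 2017-12-28; 2018-01-17 is on or after that date.
Step 3: 10 days after 2018-01-22 (end of the 5-day hold period, which began when the protest is served on the awardee on 2018-01-17) is 2018-02-01; completed 2018-01-30, before the deadline.
Step 4: 13 days after 2018-01-30 (when the protest bond is posted) is 2018-02-12; not done until 2018-02-14, 2 days after the deadline.
No need to go further; step 4 was not satisfied.

No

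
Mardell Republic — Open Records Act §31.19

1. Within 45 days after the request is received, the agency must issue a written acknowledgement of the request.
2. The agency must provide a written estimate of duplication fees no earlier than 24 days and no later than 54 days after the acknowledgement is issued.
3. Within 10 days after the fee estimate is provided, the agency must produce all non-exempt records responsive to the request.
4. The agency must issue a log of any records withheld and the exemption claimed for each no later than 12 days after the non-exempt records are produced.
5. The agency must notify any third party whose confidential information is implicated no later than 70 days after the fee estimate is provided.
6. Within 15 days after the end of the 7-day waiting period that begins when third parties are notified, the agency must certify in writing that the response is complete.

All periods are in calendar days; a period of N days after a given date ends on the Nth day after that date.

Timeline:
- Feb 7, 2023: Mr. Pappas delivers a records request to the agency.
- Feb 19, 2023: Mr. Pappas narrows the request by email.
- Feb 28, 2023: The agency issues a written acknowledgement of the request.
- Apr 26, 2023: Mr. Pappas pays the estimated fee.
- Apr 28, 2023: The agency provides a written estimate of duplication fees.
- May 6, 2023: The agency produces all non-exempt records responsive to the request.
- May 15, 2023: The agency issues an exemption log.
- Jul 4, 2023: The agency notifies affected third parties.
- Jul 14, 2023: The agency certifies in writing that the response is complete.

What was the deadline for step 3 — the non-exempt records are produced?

May 8, 2023

Step 3 runs from Apr 28, 2023, when the fee estimate is provided. 10 days after Apr 28, 2023 is May 8, 2023.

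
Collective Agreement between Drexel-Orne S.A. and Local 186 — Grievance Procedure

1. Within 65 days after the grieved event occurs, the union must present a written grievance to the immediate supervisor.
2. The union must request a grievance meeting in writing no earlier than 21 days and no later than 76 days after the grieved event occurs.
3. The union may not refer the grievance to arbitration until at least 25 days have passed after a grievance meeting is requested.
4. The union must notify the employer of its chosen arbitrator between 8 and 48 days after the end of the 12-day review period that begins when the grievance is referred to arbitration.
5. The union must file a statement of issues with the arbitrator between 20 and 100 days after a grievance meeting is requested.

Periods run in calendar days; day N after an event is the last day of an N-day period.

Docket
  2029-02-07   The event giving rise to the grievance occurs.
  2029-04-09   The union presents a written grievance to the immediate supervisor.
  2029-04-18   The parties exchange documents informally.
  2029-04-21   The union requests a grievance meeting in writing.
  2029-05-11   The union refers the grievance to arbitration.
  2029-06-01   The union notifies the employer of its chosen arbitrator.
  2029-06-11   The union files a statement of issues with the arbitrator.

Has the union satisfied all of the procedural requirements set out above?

(1) due by 2029-02-07 + 65 days = 2029-04-13; completed 2029-04-09, before the deadline.
(2) the permitted window runs from 2029-02-07 + 21 = 2029-02-28 to 2029-02-07 + 76 = 2029-04-24; 2029-04-21 falls inside that range.
(3) permitted from 2029-04-21 + 25 days = 2029-05-16 onward; done 2029-05-11 — 5 days too early.
That is the first point of non-compliance.

No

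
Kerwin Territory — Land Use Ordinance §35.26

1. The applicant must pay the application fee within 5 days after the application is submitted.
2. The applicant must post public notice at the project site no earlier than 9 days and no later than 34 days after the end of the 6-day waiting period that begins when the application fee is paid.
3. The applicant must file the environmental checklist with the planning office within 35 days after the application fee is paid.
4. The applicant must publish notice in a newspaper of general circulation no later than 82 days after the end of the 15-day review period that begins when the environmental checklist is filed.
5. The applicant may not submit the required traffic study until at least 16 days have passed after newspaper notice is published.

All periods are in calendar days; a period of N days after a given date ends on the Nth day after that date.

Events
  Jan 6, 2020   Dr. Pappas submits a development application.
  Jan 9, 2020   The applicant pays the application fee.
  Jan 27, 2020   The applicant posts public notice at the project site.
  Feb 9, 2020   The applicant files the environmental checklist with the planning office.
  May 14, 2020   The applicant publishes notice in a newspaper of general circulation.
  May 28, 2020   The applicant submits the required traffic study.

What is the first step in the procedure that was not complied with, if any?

Step 5

Step 1: 5 days after Jan 6, 2020 (when the application is submitted) is Jan 11, 2020; done Jan 9, 2020 — timely.
Step 2: the window is 9–34 days after Jan 15, 2020 (end of the 6-day waiting period, which began when the application fee is paid on Jan 9, 2020), so Jan 24, 2020 through Feb 18, 2020; done Jan 27, 2020 — within the window.
Step 3: 35 days after Jan 9, 2020 (when the application fee is paid) is Feb 13, 2020; done Feb 9, 2020 — timely.
Step 4: 82 days after Feb 24, 2020 (end of the 15-day review period, which began when the environmental checklist is filed on Feb 9, 2020) is May 16, 2020; completed May 14, 2020, before the deadline.
Step 5: the earliest permitted date is 16 days after May 14, 2020 (when newspaper notice is published), i.e. May 30, 2020; done May 28, 2020 — 2 days too early.
No need to go further; step 5 was not satisfied.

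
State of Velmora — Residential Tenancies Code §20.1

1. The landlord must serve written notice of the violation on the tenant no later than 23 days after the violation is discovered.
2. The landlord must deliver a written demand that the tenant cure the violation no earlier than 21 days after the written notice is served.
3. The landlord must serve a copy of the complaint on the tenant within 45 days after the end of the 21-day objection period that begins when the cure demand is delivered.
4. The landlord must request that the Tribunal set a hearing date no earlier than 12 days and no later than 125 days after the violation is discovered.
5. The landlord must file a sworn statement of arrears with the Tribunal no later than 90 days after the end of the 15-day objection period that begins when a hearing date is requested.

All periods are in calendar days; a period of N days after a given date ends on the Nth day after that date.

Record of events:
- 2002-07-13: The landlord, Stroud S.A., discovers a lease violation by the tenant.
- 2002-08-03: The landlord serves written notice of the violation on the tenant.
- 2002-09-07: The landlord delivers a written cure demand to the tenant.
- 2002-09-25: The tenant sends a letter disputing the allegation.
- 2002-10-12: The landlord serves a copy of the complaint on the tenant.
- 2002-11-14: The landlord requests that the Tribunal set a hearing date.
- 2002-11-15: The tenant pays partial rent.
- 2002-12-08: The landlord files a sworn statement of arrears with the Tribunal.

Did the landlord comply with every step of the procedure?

Step 1 — counting 23 days from 2002-07-13 (when the violation is discovered) gives a deadline of 2002-08-05; 2002-08-03 is within that limit.
Step 2 — must wait 21 days from 2002-08-03 (when the written notice is served), so not before 2002-08-24; 2002-09-07 is on or after that date.
Step 3 — counting 45 days from 2002-09-28 (end of the 21-day objection period, which began when the cure demand is delivered on 2002-09-07) gives a deadline of 2002-11-12; completed 2002-10-12, before the deadline.
Step 4 — 12 and 125 days from 2002-07-13 (when the violation is discovered) are 2002-07-25 and 2002-11-15 respectively; done 2002-11-14 — within the window.
Step 5 — counting 90 days from 2002-11-29 (end of the 15-day objection period, which began when a hearing date is requested on 2002-11-14) gives a deadline of 2003-02-27; done 2002-12-08 — timely.

Yes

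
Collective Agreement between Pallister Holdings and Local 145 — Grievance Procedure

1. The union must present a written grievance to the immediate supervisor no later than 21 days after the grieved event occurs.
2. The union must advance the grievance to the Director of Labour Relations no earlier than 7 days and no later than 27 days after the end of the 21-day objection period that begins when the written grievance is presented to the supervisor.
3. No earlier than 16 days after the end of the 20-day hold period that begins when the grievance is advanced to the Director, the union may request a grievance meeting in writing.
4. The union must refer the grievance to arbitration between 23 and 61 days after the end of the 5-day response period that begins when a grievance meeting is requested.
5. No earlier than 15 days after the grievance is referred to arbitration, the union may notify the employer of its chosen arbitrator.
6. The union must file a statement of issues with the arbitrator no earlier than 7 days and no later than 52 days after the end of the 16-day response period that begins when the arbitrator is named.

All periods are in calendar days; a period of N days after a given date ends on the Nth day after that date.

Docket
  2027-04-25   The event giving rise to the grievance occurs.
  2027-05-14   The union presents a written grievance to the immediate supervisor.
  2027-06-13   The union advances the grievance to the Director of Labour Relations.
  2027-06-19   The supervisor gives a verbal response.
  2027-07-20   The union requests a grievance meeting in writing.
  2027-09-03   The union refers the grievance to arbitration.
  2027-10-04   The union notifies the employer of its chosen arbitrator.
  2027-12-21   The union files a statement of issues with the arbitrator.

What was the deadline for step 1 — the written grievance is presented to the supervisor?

Step 1 runs from 2027-04-25, when the grieved event occurs. 21 days after 2027-04-25 is 2027-05-16.

2027-05-16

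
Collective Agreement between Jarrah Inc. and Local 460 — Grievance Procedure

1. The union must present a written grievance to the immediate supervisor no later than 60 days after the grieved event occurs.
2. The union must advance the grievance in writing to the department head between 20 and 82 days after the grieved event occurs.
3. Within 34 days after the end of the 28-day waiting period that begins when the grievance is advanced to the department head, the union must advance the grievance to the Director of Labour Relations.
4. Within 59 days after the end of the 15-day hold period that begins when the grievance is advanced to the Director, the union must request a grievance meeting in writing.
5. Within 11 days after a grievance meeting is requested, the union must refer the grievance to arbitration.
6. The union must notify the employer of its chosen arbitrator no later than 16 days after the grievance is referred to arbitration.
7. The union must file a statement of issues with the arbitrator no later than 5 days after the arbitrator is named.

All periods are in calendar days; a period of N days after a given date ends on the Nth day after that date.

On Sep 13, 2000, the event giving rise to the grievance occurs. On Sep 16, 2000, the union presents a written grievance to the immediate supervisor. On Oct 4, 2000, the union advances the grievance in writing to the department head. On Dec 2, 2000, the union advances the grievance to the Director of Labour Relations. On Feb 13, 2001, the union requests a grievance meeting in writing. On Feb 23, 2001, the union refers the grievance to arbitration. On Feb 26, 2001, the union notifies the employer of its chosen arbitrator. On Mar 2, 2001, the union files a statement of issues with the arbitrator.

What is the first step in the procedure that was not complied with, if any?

Step 1 — counting 60 days from Sep 13, 2000 (when the grieved event occurs) gives a deadline of Nov 12, 2000; completed Sep 16, 2000, before the deadline.
Step 2 — 20 and 82 days from Sep 13, 2000 (when the grieved event occurs) are Oct 3, 2000 and Dec 4, 2000 respectively; done Oct 4, 2000, which is between those dates.
Step 3 — counting 34 days from Nov 1, 2000 (end of the 28-day waiting period, which began when the grievance is advanced to the department head on Oct 4, 2000) gives a deadline of Dec 5, 2000; done Dec 2, 2000 — timely.
Step 4 — counting 59 days from Dec 17, 2000 (end of the 15-day hold period, which began when the grievance is advanced to the Director on Dec 2, 2000) gives a deadline of Feb 14, 2001; Feb 13, 2001 is within that limit.
Step 5 — counting 11 days from Feb 13, 2001 (when a grievance meeting is requested) gives a deadline of Feb 24, 2001; completed Feb 23, 2001, before the deadline.
Step 6 — counting 16 days from Feb 23, 2001 (when the grievance is referred to arbitration) gives a deadline of Mar 11, 2001; Feb 26, 2001 is within that limit.
Step 7 — counting 5 days from Feb 26, 2001 (when the arbitrator is named) gives a deadline of Mar 3, 2001; done Mar 2, 2001 — timely.

None — every step was satisfied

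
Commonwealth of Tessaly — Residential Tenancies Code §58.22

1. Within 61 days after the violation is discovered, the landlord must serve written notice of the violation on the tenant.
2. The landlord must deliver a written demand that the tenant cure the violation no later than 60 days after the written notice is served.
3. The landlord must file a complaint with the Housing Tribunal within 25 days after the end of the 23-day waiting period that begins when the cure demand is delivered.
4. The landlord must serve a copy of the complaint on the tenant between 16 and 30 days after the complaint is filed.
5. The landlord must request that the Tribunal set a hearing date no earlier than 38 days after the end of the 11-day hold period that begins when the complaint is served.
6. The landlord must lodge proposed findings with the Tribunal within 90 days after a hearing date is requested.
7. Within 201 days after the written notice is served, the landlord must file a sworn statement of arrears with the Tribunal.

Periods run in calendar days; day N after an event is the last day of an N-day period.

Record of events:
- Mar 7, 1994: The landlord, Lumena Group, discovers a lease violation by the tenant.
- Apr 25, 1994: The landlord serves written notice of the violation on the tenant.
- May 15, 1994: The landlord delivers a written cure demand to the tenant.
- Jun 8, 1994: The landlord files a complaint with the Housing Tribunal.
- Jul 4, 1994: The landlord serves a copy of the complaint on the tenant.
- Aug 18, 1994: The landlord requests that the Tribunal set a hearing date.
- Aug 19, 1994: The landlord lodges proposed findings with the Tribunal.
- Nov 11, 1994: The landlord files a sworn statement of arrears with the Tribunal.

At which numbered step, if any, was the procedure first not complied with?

Step 1 — counting 61 days from Mar 7, 1994 (when the violation is discovered) gives a deadline of May 7, 1994; completed Apr 25, 1994, before the deadline.
Step 2 — counting 60 days from Apr 25, 1994 (when the written notice is served) gives a deadline of Jun 24, 1994; completed May 15, 1994, before the deadline.
Step 3 — counting 25 days from Jun 7, 1994 (end of the 23-day waiting period, which began when the cure demand is delivered on May 15, 1994) gives a deadline of Jul 2, 1994; Jun 8, 1994 is within that limit.
Step 4 — 16 and 30 days from Jun 8, 1994 (when the complaint is filed) are Jun 24, 1994 and Jul 8, 1994 respectively; Jul 4, 1994 falls inside that range.
Step 5 — must wait 38 days from Jul 15, 1994 (end of the 11-day hold period, which began when the complaint is served on Jul 4, 1994), so not before Aug 22, 1994; done Aug 18, 1994 — 4 days too early.

Step 5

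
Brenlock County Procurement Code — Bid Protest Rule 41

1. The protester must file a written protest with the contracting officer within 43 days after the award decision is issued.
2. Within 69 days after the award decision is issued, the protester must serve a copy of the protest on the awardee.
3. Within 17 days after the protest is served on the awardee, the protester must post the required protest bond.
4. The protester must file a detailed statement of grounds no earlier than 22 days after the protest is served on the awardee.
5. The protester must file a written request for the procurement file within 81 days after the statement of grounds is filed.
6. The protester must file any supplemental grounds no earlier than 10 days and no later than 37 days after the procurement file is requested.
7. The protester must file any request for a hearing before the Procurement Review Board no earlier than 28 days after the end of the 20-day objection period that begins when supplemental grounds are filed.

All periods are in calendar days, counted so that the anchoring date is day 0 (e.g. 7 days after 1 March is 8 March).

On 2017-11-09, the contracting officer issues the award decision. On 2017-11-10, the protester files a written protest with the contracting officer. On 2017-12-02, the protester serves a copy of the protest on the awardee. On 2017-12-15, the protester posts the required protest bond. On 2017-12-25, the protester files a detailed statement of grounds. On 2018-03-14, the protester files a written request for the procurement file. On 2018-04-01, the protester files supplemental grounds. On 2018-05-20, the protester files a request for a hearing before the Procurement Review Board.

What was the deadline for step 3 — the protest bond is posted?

2017-12-19

Step 3 runs from 2017-12-02, when the protest is served on the awardee. 17 days after 2017-12-02 is 2017-12-19.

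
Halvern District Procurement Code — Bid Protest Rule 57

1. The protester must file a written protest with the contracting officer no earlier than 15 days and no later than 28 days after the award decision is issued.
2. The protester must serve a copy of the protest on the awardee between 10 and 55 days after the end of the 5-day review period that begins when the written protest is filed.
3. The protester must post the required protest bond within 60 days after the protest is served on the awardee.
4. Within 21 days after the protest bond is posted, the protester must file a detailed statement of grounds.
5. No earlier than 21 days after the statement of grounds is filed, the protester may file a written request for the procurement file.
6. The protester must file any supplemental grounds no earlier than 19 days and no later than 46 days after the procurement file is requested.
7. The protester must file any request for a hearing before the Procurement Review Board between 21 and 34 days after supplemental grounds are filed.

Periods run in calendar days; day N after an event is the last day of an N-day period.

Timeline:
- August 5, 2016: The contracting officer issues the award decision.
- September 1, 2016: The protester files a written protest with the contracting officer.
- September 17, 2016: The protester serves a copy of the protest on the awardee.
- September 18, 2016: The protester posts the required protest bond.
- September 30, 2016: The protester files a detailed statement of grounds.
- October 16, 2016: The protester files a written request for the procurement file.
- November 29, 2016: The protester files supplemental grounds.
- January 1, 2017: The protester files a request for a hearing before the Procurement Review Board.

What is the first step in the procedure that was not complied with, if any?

Step 5

(1) the permitted window runs from August 5, 2016 + 15 = August 20, 2016 to August 5, 2016 + 28 = September 2, 2016; September 1, 2016 falls inside that range.
(2) the permitted window runs from September 6, 2016 + 10 = September 16, 2016 to September 6, 2016 + 55 = October 31, 2016; September 17, 2016 falls inside that range.
(3) due by September 17, 2016 + 60 days = November 16, 2016; done September 18, 2016 — timely.
(4) due by September 18, 2016 + 21 days = October 9, 2016; September 30, 2016 is within that limit.
(5) permitted from September 30, 2016 + 21 days = October 21, 2016 onward; October 16, 2016 is 5 days before the earliest permitted date.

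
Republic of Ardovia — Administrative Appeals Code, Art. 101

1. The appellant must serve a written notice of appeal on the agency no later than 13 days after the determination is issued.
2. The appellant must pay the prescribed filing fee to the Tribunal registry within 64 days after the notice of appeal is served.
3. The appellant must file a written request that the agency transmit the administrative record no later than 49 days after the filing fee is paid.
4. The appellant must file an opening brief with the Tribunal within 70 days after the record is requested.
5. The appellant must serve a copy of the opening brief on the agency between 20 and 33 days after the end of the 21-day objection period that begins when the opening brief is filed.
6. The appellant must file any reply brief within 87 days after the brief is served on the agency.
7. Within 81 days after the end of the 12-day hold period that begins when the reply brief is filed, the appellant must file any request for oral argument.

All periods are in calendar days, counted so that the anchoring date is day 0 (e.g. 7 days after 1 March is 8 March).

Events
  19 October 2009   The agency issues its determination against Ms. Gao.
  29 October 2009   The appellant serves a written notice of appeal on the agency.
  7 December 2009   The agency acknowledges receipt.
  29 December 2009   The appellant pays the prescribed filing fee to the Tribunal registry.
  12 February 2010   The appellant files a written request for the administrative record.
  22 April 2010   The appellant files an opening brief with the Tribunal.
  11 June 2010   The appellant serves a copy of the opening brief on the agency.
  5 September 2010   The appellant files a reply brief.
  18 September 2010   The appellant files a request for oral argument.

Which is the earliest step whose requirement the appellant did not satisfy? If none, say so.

Step 1: 13 days after 19 October 2009 (when the determination is issued) is 1 November 2009; done 29 October 2009 — timely.
Step 2: 64 days after 29 October 2009 (when the notice of appeal is served) is 1 January 2010; 29 December 2009 is within that limit.
Step 3: 49 days after 29 December 2009 (when the filing fee is paid) is 16 February 2010; 12 February 2010 is within that limit.
Step 4: 70 days after 12 February 2010 (when the record is requested) is 23 April 2010; done 22 April 2010 — timely.
Step 5: the window is 20–33 days after 13 May 2010 (end of the 21-day objection period, which began when the opening brief is filed on 22 April 2010), so 2 June 2010 through 15 June 2010; done 11 June 2010, which is between those dates.
Step 6: 87 days after 11 June 2010 (when the brief is served on the agency) is 6 September 2010; 5 September 2010 is within that limit.
Step 7: 81 days after 17 September 2010 (end of the 12-day hold period, which began when the reply brief is filed on 5 September 2010) is 7 December 2010; completed 18 September 2010, before the deadline.

None — every step was satisfied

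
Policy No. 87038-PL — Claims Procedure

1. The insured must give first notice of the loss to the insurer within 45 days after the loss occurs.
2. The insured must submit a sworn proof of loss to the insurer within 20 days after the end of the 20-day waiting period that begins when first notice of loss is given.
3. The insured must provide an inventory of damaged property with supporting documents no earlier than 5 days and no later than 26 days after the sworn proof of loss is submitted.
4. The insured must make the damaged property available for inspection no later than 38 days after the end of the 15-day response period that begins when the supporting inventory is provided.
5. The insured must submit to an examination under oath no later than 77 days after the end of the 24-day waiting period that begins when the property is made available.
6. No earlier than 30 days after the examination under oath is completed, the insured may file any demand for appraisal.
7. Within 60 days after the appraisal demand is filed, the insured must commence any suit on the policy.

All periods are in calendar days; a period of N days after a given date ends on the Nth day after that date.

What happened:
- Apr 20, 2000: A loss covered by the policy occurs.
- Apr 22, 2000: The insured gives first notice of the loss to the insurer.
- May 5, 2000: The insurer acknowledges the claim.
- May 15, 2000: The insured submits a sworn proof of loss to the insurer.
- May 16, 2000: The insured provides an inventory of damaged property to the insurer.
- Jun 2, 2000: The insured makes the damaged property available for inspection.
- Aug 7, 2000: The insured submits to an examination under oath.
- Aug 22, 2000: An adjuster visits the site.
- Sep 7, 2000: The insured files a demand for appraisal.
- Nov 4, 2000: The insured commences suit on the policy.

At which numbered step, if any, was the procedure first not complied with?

Step 1: 45 days after Apr 20, 2000 (when the loss occurs) is Jun 4, 2000; Apr 22, 2000 is within that limit.
Step 2: 20 days after May 12, 2000 (end of the 20-day waiting period, which began when first notice of loss is given on Apr 22, 2000) is Jun 1, 2000; May 15, 2000 is within that limit.
Step 3: the window is 5–26 days after May 15, 2000 (when the sworn proof of loss is submitted), so May 20, 2000 through Jun 10, 2000; done May 16, 2000 — 4 days before the window opened.

Step 3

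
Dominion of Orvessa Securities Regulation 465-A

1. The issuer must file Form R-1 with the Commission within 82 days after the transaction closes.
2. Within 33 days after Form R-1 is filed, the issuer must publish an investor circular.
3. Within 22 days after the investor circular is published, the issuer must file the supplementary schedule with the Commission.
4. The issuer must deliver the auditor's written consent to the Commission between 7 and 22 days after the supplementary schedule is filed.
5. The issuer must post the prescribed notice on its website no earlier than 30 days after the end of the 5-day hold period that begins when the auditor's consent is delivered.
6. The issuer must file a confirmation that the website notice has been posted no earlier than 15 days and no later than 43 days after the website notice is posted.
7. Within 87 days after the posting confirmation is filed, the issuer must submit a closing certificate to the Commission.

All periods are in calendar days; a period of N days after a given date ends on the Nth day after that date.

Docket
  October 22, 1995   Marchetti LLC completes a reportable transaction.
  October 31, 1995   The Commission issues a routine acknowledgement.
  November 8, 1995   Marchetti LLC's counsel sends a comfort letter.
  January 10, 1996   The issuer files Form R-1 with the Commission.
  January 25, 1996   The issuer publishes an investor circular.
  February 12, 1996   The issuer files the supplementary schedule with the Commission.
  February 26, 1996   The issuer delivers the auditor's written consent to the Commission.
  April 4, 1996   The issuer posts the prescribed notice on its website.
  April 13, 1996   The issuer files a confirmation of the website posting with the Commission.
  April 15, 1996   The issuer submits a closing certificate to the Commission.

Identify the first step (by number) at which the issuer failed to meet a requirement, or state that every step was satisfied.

Step 1 — counting 82 days from October 22, 1995 (when the transaction closes) gives a deadline of January 12, 1996; done January 10, 1996 — timely.
Step 2 — counting 33 days from January 10, 1996 (when Form R-1 is filed) gives a deadline of February 12, 1996; January 25, 1996 is within that limit.
Step 3 — counting 22 days from January 25, 1996 (when the investor circular is published) gives a deadline of February 16, 1996; February 12, 1996 is within that limit.
Step 4 — 7 and 22 days from February 12, 1996 (when the supplementary schedule is filed) are February 19, 1996 and March 5, 1996 respectively; February 26, 1996 falls inside that range.
Step 5 — must wait 30 days from March 2, 1996 (end of the 5-day hold period, which began when the auditor's consent is delivered on February 26, 1996), so not before April 1, 1996; done April 4, 1996, after the minimum wait.
Step 6 — 15 and 43 days from April 4, 1996 (when the website notice is posted) are April 19, 1996 and May 17, 1996 respectively; April 13, 1996 is 6 days too early.

Step 6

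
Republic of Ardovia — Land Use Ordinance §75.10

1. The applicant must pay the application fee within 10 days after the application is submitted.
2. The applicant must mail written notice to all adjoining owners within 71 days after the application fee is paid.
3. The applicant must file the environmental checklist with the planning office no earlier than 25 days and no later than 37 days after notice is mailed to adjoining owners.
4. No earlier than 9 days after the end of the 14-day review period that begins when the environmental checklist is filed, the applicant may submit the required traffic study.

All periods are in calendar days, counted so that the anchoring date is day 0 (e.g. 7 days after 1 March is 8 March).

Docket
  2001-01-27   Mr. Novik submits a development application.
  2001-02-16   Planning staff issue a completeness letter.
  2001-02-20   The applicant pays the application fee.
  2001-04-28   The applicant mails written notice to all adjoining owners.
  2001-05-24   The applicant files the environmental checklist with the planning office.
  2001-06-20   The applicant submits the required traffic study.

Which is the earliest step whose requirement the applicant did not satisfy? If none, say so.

Step 1 — counting 10 days from 2001-01-27 (when the application is submitted) gives a deadline of 2001-02-06; done 2001-02-20 — 14 days late.
The procedure was therefore not followed at step 1.

Step 1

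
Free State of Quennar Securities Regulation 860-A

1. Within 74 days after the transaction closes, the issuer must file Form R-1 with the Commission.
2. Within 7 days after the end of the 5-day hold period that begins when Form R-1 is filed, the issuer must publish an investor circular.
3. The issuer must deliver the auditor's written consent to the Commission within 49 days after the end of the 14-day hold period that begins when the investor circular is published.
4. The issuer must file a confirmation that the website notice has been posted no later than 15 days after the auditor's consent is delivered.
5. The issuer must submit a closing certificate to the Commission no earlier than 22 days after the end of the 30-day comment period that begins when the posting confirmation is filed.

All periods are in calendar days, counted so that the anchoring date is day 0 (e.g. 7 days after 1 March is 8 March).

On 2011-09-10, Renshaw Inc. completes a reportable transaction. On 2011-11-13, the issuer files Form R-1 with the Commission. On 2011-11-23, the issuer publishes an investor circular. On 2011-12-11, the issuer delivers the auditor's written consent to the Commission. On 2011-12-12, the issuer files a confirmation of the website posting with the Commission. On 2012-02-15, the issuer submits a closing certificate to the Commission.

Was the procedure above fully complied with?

Step 1 — counting 74 days from 2011-09-10 (when the transaction closes) gives a deadline of 2011-11-23; done 2011-11-13 — timely.
Step 2 — counting 7 days from 2011-11-18 (end of the 5-day hold period, which began when Form R-1 is filed on 2011-11-13) gives a deadline of 2011-11-25; completed 2011-11-23, before the deadline.
Step 3 — counting 49 days from 2011-12-07 (end of the 14-day hold period, which began when the investor circular is published on 2011-11-23) gives a deadline of 2012-01-25; done 2011-12-11 — timely.
Step 4 — counting 15 days from 2011-12-11 (when the auditor's consent is delivered) gives a deadline of 2011-12-26; completed 2011-12-12, before the deadline.
Step 5 — must wait 22 days from 2012-01-11 (end of the 30-day comment period, which began when the posting confirmation is filed on 2011-12-12), so not before 2012-02-02; done 2012-02-15, after the minimum wait.

Yes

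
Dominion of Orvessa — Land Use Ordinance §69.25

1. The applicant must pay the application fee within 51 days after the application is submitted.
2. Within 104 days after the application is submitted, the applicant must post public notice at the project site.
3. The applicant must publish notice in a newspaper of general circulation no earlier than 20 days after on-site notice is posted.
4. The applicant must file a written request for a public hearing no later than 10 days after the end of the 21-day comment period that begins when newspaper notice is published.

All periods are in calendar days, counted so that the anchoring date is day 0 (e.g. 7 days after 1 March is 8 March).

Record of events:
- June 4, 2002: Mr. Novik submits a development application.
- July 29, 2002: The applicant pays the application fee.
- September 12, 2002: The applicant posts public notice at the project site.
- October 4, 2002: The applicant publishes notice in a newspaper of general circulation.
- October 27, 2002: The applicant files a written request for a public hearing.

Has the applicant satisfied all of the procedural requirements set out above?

No

(1) due by June 4, 2002 + 51 days = July 25, 2002; July 29, 2002 misses that deadline by 4 days.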